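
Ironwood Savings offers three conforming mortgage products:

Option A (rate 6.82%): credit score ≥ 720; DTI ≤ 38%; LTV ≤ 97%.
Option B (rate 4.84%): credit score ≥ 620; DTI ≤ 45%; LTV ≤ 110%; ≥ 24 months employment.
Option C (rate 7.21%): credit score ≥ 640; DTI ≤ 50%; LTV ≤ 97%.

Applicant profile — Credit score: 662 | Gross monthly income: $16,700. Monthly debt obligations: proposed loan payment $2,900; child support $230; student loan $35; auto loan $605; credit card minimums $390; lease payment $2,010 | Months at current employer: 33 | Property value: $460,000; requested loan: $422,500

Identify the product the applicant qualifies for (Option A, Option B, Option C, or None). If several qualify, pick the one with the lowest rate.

Option B

Total debts = (2,900 + 230 + 35 + 605 + 390 + 2,010) = 6,170; DTI = 6,170/16,700 = 36.9%.
LTV = 422,500/460,000 = 91.8%.
Option A: score 662 < 720; DTI 36.9% ≤ 38%; LTV 91.8% ≤ 97% → does not qualify.
Option B: score 662 ≥ 620; DTI 36.9% ≤ 45%; LTV 91.8% ≤ 110%; employment 33 ≥ 24 mo → qualifies.
Option C: score 662 ≥ 640; DTI 36.9% ≤ 50%; LTV 91.8% ≤ 97% → qualifies.
Qualifying: Option B, Option C. Lowest rate is 4.84% → Option B.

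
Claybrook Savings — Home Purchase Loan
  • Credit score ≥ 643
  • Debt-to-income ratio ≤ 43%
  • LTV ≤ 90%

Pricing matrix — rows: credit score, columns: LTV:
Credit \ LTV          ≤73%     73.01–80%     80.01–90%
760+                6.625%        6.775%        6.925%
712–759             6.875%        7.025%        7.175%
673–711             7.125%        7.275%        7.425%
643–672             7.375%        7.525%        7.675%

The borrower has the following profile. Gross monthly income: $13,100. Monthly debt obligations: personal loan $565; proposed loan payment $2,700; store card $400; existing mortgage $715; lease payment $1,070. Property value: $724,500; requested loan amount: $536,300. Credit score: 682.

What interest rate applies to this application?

7.275%

Credit score 682 ≥ 643; Total monthly debts = (565 + 2,700 + 400 + 715 + 1,070) = 5,450. DTI = 5,450/13,100 = 41.6% ≤ 43%
Loan-to-value = 536,300/724,500 = 74% — pass (90% max)
Row: 682 falls in 673–711. Column: 74% falls in 73.01–80%. Rate = 7.275%.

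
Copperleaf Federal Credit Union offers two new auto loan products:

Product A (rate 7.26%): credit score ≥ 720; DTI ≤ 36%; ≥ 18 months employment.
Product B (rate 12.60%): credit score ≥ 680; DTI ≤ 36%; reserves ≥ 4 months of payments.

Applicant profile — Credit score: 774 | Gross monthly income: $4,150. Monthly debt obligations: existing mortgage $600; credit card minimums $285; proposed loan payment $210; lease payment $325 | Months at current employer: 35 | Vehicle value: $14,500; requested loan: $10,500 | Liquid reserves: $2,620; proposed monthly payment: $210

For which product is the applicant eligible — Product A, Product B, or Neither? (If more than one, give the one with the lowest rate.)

Total debts = (600 + 285 + 210 + 325) = 1,420; DTI = 1,420/4,150 = 34.2%.
LTV = 10,500/14,500 = 72.4%.
Reserves = 2,620/210 = 12.5 months.
Product A: score 774 ≥ 720; DTI 34.2% ≤ 36%; employment 35 ≥ 18 mo → qualifies.
Product B: score 774 ≥ 680; DTI 34.2% ≤ 36%; reserves 12.5 ≥ 4 mo → qualifies.
Qualifying: Product A, Product B. Lowest rate is 7.26% → Product A.

Product A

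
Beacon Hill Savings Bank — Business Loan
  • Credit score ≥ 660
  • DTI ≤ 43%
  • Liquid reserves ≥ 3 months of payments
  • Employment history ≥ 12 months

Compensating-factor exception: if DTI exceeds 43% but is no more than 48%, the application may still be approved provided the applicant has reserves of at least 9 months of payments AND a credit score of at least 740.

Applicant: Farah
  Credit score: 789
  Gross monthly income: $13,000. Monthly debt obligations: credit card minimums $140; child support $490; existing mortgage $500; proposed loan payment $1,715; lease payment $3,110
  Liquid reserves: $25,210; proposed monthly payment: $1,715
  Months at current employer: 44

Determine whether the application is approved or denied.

Credit score 789 ≥ 660 (meets base)
Total debts = (140 + 490 + 500 + 1,715 + 3,110) = 5,955. DTI = 5,955/13,000 = 45.8% > 43% — standard DTI limit exceeded.
Liquid reserves cover 25,210/1,715 = 14.7 months — ≥ 3 required
Employment 44 ≥ 12 months
45.8% falls in the override range (43%–48%), so the compensating-factor test applies.
Override check — reserves: 14.7 mo (ok); score: 789 (ok).
Both compensating conditions met → exception applies.

Approved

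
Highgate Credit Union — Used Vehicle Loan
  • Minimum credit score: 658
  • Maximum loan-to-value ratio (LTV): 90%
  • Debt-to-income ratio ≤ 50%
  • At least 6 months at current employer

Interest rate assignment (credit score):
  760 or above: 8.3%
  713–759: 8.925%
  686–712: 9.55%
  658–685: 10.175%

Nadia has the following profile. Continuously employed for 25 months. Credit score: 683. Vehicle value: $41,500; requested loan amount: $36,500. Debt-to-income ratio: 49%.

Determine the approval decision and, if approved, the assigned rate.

Approved at 10.175%

Credit score 683 ≥ 658 (meets minimum)
LTV = 36,500/41,500 = 88% ≤ 90%
Employment 25 ≥ 6 months
Debt-to-income 49% vs 50% cap — pass
All requirements met. Score 683 falls in the 658–685 tier → 10.175%.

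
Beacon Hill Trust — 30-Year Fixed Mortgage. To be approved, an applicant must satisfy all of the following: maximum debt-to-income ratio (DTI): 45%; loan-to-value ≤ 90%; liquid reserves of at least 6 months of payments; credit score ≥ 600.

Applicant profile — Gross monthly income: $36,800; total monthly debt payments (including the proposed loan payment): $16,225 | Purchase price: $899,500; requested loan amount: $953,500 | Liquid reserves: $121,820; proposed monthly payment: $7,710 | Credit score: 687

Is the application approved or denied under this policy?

DTI: 16,225 ÷ 36,800 = 44.1%, within the 45% cap
Loan-to-value = 953,500/899,500 = 106% — fail (90% max)
Liquid reserves cover 121,820/7,710 = 15.8 months — ≥ 6 required
Credit score 687 ≥ 600 (meets)
Fails on LTV.

Denied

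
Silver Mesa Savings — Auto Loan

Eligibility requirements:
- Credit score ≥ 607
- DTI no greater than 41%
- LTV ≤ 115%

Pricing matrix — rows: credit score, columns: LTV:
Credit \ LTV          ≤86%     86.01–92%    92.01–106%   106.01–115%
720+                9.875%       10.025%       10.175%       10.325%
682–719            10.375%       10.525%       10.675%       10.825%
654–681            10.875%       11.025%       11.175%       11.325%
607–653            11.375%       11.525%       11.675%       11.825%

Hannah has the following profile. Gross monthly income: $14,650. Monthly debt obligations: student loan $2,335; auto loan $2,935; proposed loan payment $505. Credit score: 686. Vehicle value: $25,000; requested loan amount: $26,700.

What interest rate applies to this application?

10.825%

Credit score 686 ≥ 607; Total monthly debts = (2,335 + 2,935 + 505) = 5,775. DTI = 5,775/14,650 = 39.4% ≤ 41%
Loan-to-value = 26,700/25,000 = 106.8% — pass (115% max)
Credit 686 → row 682–719; LTV 106.8% → column 106.01–115%. Grid cell → 10.825%.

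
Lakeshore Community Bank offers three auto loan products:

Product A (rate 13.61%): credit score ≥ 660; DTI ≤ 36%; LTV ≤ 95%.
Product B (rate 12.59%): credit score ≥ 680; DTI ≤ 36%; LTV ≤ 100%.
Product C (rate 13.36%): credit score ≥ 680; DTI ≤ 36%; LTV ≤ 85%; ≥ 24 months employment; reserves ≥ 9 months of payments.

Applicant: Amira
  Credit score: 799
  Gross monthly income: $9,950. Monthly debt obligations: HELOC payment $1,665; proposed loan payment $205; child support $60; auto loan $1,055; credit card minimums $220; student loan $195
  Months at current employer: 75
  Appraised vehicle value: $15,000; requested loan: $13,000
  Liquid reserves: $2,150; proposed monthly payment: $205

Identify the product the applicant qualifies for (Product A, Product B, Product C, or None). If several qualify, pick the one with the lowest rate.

Product B

Total debts = (1,665 + 205 + 60 + 1,055 + 220 + 195) = 3,400; DTI = 3,400/9,950 = 34.2%.
LTV = 13,000/15,000 = 86.7%.
Reserves = 2,150/205 = 10.5 months.
Product A: score 799 ≥ 660; DTI 34.2% ≤ 36%; LTV 86.7% ≤ 95% → qualifies.
Product B: score 799 ≥ 680; DTI 34.2% ≤ 36%; LTV 86.7% ≤ 100% → qualifies.
Product C: score 799 ≥ 680; DTI 34.2% ≤ 36%; LTV 86.7% > 85%; employment 75 ≥ 24 mo; reserves 10.5 ≥ 9 mo → does not qualify.
Qualifying: Product A, Product B. Lowest rate is 12.59% → Product B.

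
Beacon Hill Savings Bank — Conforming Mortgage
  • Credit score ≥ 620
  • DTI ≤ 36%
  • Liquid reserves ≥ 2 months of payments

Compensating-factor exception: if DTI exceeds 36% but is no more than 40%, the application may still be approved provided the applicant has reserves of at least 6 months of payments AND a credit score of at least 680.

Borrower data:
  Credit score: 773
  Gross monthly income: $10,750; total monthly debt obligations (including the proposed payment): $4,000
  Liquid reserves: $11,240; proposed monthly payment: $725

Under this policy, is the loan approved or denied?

Credit score 773 ≥ 620 (meets base)
DTI: 4,000 ÷ 10,750 = 37.2%, over the 36% base limit.
Reserves = 11,240/725 = 15.5 months ≥ 2
37.2% falls in the override range (36%–40%), so the compensating-factor test applies.
Reserves 15.5 ≥ 6 months; credit score 773 ≥ 680.
Both compensating conditions met → exception applies.

Approved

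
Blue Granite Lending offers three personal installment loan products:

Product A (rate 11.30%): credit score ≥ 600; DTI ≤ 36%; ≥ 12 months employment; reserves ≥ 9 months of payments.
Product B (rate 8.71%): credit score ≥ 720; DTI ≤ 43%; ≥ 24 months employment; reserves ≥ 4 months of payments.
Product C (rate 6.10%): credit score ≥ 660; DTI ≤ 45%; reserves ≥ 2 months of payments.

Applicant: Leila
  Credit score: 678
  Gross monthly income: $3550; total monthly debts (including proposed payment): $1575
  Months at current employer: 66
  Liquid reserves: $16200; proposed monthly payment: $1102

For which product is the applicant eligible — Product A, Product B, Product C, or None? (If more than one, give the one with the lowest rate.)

Product C

DTI = 1,575/3,550 = 44.4%.
Reserves = 16,200/1,102 = 14.7 months.
Product A: score 678 ≥ 600; DTI 44.4% > 36%; employment 66 ≥ 12 mo; reserves 14.7 ≥ 9 mo → does not qualify.
Product B: score 678 < 720; DTI 44.4% > 43%; employment 66 ≥ 24 mo; reserves 14.7 ≥ 4 mo → does not qualify.
Product C: score 678 ≥ 660; DTI 44.4% ≤ 45%; reserves 14.7 ≥ 2 mo → qualifies.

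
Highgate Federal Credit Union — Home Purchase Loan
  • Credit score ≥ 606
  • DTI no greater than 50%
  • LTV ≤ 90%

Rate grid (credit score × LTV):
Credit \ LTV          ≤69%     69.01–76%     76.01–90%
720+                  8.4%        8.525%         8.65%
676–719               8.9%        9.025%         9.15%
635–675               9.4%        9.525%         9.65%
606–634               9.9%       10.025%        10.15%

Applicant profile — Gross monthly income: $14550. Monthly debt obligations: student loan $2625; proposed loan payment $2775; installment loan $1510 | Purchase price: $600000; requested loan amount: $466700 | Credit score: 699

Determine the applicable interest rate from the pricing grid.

9.15%

Credit score 699 ≥ 606; Total monthly debts = (2,625 + 2,775 + 1,510) = 6,910. Debt-to-income = 6,910/14,550 = 47.5% — meets 50% limit
LTV = 466,700/600,000 = 77.8% ≤ 90%
Credit 699 → row 676–719; LTV 77.8% → column 76.01–90%. Grid cell → 9.15%.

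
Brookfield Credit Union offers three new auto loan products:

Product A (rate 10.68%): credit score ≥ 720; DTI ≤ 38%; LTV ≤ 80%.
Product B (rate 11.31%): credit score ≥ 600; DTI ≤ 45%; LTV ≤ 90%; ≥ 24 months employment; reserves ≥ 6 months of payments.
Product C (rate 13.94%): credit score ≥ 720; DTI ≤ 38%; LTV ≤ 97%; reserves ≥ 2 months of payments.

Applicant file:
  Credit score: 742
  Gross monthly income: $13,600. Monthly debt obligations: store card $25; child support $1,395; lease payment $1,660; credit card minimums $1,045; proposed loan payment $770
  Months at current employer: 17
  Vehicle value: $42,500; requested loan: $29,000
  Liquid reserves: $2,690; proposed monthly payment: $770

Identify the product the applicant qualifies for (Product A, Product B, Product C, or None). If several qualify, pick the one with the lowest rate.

Total debts = (25 + 1,395 + 1,660 + 1,045 + 770) = 4,895; DTI = 4,895/13,600 = 36%.
LTV = 29,000/42,500 = 68.2%.
Reserves = 2,690/770 = 3.5 months.
Product A: score 742 ≥ 720; DTI 36% ≤ 38%; LTV 68.2% ≤ 80% → qualifies.
Product B: score 742 ≥ 600; DTI 36% ≤ 45%; LTV 68.2% ≤ 90%; employment 17 < 24 mo; reserves 3.5 < 6 mo → does not qualify.
Product C: score 742 ≥ 720; DTI 36% ≤ 38%; LTV 68.2% ≤ 97%; reserves 3.5 ≥ 2 mo → qualifies.
Qualifying: Product A, Product C. Lowest rate is 10.68% → Product A.

Product A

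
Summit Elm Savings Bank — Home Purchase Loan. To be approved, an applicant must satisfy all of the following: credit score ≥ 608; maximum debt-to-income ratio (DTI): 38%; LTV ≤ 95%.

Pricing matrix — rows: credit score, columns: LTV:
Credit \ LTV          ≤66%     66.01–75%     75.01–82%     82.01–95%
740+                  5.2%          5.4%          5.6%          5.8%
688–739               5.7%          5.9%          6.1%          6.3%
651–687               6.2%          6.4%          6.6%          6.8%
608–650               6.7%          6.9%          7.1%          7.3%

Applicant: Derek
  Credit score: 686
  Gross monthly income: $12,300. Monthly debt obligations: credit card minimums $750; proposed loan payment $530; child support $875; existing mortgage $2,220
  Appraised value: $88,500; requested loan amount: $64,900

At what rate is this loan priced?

Credit score 686 ≥ 608; Total monthly debts = (750 + 530 + 875 + 2,220) = 4,375. DTI = 4,375/12,300 = 35.6% ≤ 38%
LTV: 64,900 ÷ 88,500 = 73.3%, within 95% cap
Row: 686 falls in 651–687. Column: 73.3% falls in 66.01–75%. Rate = 6.4%.

6.4%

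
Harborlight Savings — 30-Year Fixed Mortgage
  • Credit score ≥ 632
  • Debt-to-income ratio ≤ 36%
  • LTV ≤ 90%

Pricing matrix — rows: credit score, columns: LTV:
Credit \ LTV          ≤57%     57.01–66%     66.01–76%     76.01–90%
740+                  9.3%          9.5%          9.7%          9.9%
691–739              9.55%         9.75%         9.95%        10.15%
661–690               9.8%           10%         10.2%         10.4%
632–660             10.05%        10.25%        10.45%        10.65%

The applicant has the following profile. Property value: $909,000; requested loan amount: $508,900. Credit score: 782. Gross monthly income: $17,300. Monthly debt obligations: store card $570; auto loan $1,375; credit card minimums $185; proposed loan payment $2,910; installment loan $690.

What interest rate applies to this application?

9.3%

Credit score 782 ≥ 632; Total monthly debts = (570 + 1,375 + 185 + 2,910 + 690) = 5,730. DTI = 5,730/17,300 = 33.1% ≤ 36%
LTV = 508,900/909,000 = 56% ≤ 90%
Score 782 is in the 740+ band; LTV 56% is in the ≤57% band → 9.3%.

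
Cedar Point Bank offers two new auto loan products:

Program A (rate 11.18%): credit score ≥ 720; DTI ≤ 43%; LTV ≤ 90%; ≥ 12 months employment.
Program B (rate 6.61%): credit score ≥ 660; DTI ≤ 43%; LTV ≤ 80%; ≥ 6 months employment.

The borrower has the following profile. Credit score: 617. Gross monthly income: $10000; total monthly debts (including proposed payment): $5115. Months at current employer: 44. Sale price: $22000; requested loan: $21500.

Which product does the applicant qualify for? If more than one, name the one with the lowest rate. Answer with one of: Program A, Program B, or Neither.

DTI = 5,115/10,000 = 51.1%.
LTV = 21,500/22,000 = 97.7%.
Program A: score 617 < 720; DTI 51.1% > 43%; LTV 97.7% > 90%; employment 44 ≥ 12 mo → does not qualify.
Program B: score 617 < 660; DTI 51.1% > 43%; LTV 97.7% > 80%; employment 44 ≥ 6 mo → does not qualify.

Neither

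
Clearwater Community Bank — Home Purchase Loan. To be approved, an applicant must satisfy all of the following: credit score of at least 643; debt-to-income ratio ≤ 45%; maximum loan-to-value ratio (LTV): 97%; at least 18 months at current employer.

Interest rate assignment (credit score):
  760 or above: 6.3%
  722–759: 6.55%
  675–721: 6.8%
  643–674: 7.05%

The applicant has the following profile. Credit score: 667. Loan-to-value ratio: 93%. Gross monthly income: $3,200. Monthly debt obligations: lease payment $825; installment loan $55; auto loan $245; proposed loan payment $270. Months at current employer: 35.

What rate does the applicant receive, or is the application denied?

Credit score 667 ≥ 643 (meets minimum)
Employment 35 ≥ 18 months
LTV 93% ≤ 97%
Total monthly debts = (825 + 55 + 245 + 270) = 1,395. DTI = 1,395/3,200 = 43.6% ≤ 45%
All requirements met. Score 667 falls in the 643–674 tier → 7.05%.

Approved at 7.05%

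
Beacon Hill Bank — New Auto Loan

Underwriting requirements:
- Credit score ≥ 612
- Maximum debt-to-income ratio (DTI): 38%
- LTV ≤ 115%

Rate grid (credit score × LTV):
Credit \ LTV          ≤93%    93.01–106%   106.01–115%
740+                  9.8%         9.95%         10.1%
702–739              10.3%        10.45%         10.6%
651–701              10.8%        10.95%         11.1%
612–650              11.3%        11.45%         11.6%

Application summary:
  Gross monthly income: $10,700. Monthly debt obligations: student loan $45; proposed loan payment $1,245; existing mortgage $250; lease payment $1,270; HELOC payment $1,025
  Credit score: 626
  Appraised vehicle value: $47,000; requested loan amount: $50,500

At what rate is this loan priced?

Credit score 626 ≥ 612; Total monthly debts = (45 + 1,245 + 250 + 1,270 + 1,025) = 3,835. DTI: 3,835 ÷ 10,700 = 35.8%, within the 38% cap
LTV: 50,500 ÷ 47,000 = 107.4%, within 115% cap
Credit 626 → row 612–650; LTV 107.4% → column 106.01–115%. Grid cell → 11.6%.

11.6%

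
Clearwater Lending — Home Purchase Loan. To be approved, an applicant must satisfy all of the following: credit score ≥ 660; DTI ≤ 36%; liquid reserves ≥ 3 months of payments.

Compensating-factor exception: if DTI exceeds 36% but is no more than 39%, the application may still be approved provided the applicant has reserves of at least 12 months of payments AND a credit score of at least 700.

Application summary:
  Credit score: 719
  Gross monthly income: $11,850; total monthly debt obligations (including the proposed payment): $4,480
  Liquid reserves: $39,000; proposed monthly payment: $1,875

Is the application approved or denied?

Credit score 719 ≥ 660 (meets base)
DTI = 4,480/11,850 = 37.8% > 36% — standard DTI limit exceeded.
Liquid reserves cover 39,000/1,875 = 20.8 months — ≥ 3 required
DTI 37.8% is within the 36%–39% exception band; checking compensating factors.
Reserves 20.8 ≥ 12 months; credit score 719 ≥ 700.
Both compensating conditions met → exception applies.

Approved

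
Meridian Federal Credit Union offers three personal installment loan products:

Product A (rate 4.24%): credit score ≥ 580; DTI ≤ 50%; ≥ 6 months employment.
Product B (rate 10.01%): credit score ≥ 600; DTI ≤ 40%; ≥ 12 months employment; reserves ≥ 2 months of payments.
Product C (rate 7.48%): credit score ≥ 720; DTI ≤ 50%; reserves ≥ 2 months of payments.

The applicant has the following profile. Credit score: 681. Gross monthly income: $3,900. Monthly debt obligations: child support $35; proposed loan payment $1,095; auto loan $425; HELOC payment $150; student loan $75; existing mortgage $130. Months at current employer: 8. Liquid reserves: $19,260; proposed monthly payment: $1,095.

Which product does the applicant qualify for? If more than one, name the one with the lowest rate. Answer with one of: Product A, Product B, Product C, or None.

Product A

Total debts = (35 + 1,095 + 425 + 150 + 75 + 130) = 1,910; DTI = 1,910/3,900 = 49%.
Reserves = 19,260/1,095 = 17.6 months.
Product A: score 681 ≥ 580; DTI 49% ≤ 50%; employment 8 ≥ 6 mo → qualifies.
Product B: score 681 ≥ 600; DTI 49% > 40%; employment 8 < 12 mo; reserves 17.6 ≥ 2 mo → does not qualify.
Product C: score 681 < 720; DTI 49% ≤ 50%; reserves 17.6 ≥ 2 mo → does not qualify.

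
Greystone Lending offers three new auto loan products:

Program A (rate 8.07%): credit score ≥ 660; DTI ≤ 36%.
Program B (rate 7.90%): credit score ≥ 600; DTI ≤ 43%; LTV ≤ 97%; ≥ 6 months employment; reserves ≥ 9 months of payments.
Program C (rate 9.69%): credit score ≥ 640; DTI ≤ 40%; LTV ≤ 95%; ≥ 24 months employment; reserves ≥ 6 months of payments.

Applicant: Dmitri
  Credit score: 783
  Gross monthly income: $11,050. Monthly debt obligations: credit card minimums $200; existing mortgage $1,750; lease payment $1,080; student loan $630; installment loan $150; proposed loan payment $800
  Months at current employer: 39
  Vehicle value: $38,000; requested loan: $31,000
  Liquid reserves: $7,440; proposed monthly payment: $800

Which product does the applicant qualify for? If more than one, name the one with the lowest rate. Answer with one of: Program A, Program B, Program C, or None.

Total debts = (200 + 1,750 + 1,080 + 630 + 150 + 800) = 4,610; DTI = 4,610/11,050 = 41.7%.
LTV = 31,000/38,000 = 81.6%.
Reserves = 7,440/800 = 9.3 months.
Program A: score 783 ≥ 660; DTI 41.7% > 36% → does not qualify.
Program B: score 783 ≥ 600; DTI 41.7% ≤ 43%; LTV 81.6% ≤ 97%; employment 39 ≥ 6 mo; reserves 9.3 ≥ 9 mo → qualifies.
Program C: score 783 ≥ 640; DTI 41.7% > 40%; LTV 81.6% ≤ 95%; employment 39 ≥ 24 mo; reserves 9.3 ≥ 6 mo → does not qualify.

Program B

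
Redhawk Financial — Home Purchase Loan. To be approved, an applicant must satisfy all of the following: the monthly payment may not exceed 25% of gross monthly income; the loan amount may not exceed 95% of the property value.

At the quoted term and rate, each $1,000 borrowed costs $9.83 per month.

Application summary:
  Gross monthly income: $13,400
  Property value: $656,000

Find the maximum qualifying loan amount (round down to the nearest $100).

$340,700

Payment cap: 25% × $13,400 = $3,350/month.
At $9.83 per $1,000, that supports 3,350/9.83 × 1,000 ≈ $340,793 → $340,700.
LTV cap: 95% × $656,000 = $623,200 → $623,200.
Binding constraint: payment-to-income.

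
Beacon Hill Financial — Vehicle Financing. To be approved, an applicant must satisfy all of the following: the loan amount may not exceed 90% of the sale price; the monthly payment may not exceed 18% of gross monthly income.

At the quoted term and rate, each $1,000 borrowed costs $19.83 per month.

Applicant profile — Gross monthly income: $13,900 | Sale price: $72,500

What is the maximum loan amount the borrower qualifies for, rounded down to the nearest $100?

Payment cap: 18% × $13,900 = $2,502/month.
At $19.83 per $1,000, that supports 2,502/19.83 × 1,000 ≈ $126,172 → $126,100.
LTV cap: 90% × $72,500 = $65,250 → $65,200.
Binding constraint: loan-to-value.

$65,200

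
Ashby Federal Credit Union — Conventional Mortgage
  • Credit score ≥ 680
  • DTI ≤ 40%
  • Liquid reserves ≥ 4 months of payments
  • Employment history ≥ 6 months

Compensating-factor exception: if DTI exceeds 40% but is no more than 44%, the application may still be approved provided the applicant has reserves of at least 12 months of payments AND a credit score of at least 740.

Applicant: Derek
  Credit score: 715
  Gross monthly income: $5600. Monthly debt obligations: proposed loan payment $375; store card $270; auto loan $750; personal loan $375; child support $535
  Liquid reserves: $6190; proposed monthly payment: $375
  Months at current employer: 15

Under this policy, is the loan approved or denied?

Credit score 715 ≥ 680 (meets base)
Total debts = (375 + 270 + 750 + 375 + 535) = 2,305. DTI = 2,305/5,600 = 41.2% > 40% — standard DTI limit exceeded.
Liquid reserves cover 6,190/375 = 16.5 months — ≥ 4 required
Employment 15 ≥ 6 months
41.2% falls in the override range (40%–44%), so the compensating-factor test applies.
Override check — reserves: 16.5 mo (ok); score: 715 (below 740).
Override conditions not both satisfied; exception does not apply.

Denied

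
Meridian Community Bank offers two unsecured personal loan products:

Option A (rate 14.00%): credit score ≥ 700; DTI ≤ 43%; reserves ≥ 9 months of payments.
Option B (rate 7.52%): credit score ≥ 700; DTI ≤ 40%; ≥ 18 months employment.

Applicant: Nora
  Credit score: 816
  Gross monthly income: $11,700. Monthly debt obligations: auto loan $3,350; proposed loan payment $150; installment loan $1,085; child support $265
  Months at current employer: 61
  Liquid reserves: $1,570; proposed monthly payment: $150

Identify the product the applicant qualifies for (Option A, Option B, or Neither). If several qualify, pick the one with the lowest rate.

Option A

Total debts = (3,350 + 150 + 1,085 + 265) = 4,850; DTI = 4,850/11,700 = 41.5%.
Reserves = 1,570/150 = 10.5 months.
Option A: score 816 ≥ 700; DTI 41.5% ≤ 43%; reserves 10.5 ≥ 9 mo → qualifies.
Option B: score 816 ≥ 700; DTI 41.5% > 40%; employment 61 ≥ 18 mo → does not qualify.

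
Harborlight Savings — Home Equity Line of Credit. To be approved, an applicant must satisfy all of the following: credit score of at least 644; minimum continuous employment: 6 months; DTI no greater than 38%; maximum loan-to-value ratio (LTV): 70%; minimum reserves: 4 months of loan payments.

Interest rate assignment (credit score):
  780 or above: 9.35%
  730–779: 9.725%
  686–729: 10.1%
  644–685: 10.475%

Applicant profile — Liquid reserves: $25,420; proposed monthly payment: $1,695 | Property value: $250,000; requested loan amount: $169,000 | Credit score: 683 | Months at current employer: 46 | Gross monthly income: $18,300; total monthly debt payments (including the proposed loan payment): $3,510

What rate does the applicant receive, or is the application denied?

Approved at 10.475%

Credit score 683 ≥ 644 (meets minimum)
Loan-to-value = 169,000/250,000 = 67.6% — pass (70% max)
Employment 46 ≥ 6 months
DTI = 3,510/18,300 = 19.2% ≤ 38%
Reserves: 25,420 ÷ 1,695 = 15.0 months (meets 4-month minimum)
All requirements met. Score 683 falls in the 644–685 tier → 10.475%.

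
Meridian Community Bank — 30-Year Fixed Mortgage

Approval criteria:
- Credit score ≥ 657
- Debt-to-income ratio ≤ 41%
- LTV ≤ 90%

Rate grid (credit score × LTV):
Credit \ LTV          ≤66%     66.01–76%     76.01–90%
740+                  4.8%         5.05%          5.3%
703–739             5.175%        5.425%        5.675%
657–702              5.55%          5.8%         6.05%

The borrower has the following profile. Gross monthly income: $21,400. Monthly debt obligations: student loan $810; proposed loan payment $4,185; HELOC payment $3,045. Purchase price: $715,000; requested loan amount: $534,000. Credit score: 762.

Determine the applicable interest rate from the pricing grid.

Credit score 762 ≥ 657; Total monthly debts = (810 + 4,185 + 3,045) = 8,040. DTI = 8,040/21,400 = 37.6% ≤ 41%
LTV: 534,000 ÷ 715,000 = 74.7%, within 90% cap
Score 762 is in the 740+ band; LTV 74.7% is in the 66.01–76% band → 5.05%.

5.05%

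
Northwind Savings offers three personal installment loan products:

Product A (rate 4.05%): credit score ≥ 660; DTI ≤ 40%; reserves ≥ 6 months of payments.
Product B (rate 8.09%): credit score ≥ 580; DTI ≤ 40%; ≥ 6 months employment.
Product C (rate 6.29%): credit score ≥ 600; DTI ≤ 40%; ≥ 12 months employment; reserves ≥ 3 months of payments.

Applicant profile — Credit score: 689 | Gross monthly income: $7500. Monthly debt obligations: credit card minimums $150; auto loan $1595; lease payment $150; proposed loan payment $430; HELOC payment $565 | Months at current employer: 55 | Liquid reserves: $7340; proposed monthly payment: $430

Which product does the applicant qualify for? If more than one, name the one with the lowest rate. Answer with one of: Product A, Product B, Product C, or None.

Total debts = (150 + 1,595 + 150 + 430 + 565) = 2,890; DTI = 2,890/7,500 = 38.5%.
Reserves = 7,340/430 = 17.1 months.
Product A: score 689 ≥ 660; DTI 38.5% ≤ 40%; reserves 17.1 ≥ 6 mo → qualifies.
Product B: score 689 ≥ 580; DTI 38.5% ≤ 40%; employment 55 ≥ 6 mo → qualifies.
Product C: score 689 ≥ 600; DTI 38.5% ≤ 40%; employment 55 ≥ 12 mo; reserves 17.1 ≥ 3 mo → qualifies.
Qualifying: Product A, Product B, Product C. Lowest rate is 4.05% → Product A.

Product A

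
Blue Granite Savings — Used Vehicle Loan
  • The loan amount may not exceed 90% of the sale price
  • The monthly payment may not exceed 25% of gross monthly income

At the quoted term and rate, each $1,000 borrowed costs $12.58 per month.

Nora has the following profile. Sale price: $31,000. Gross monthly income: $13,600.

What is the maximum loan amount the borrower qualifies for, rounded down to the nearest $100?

Payment cap: 25% × $13,600 = $3,400/month.
At $12.58 per $1,000, that supports 3,400/12.58 × 1,000 ≈ $270,270 → $270,200.
LTV cap: 90% × $31,000 = $27,900 → $27,900.
Binding constraint: loan-to-value.

$27,900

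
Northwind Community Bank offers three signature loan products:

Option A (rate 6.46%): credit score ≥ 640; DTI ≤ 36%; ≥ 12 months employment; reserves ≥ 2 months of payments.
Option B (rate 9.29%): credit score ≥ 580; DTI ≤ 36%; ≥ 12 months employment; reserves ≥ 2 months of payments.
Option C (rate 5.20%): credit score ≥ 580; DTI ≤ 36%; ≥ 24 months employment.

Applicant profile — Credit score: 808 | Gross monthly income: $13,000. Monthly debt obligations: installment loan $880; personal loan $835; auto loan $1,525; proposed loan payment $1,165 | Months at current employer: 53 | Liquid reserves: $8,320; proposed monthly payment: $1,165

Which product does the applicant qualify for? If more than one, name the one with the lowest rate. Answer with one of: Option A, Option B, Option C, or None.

Total debts = (880 + 835 + 1,525 + 1,165) = 4,405; DTI = 4,405/13,000 = 33.9%.
Reserves = 8,320/1,165 = 7.1 months.
Option A: score 808 ≥ 640; DTI 33.9% ≤ 36%; employment 53 ≥ 12 mo; reserves 7.1 ≥ 2 mo → qualifies.
Option B: score 808 ≥ 580; DTI 33.9% ≤ 36%; employment 53 ≥ 12 mo; reserves 7.1 ≥ 2 mo → qualifies.
Option C: score 808 ≥ 580; DTI 33.9% ≤ 36%; employment 53 ≥ 24 mo → qualifies.
Qualifying: Option A, Option B, Option C. Lowest rate is 5.20% → Option C.

Option C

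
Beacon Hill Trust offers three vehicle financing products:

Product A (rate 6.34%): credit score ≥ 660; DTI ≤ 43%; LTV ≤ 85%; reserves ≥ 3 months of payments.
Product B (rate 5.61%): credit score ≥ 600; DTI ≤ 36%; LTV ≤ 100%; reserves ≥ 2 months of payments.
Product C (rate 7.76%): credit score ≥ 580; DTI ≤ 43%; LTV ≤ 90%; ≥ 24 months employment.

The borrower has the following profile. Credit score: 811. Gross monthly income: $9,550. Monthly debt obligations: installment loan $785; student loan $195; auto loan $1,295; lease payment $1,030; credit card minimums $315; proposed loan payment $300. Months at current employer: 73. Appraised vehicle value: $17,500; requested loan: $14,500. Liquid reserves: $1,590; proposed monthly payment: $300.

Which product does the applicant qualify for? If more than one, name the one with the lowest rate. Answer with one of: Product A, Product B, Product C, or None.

Product A

Total debts = (785 + 195 + 1,295 + 1,030 + 315 + 300) = 3,920; DTI = 3,920/9,550 = 41%.
LTV = 14,500/17,500 = 82.9%.
Reserves = 1,590/300 = 5.3 months.
Product A: score 811 ≥ 660; DTI 41% ≤ 43%; LTV 82.9% ≤ 85%; reserves 5.3 ≥ 3 mo → qualifies.
Product B: score 811 ≥ 600; DTI 41% > 36%; LTV 82.9% ≤ 100%; reserves 5.3 ≥ 2 mo → does not qualify.
Product C: score 811 ≥ 580; DTI 41% ≤ 43%; LTV 82.9% ≤ 90%; employment 73 ≥ 24 mo → qualifies.
Qualifying: Product A, Product C. Lowest rate is 6.34% → Product A.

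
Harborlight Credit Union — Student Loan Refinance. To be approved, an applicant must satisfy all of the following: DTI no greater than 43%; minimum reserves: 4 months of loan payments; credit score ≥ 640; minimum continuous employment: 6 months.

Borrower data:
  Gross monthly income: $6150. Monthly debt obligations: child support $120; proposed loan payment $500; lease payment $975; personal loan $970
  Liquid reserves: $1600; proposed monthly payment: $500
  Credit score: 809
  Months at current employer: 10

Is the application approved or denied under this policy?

Total monthly debts = (120 + 500 + 975 + 970) = 2,565. DTI: 2,565 ÷ 6,150 = 41.7%, within the 43% cap
Reserves = 1,600/500 = 3.2 months < 4
Credit score 809 ≥ 640 (meets)
Employment 10 ≥ 6 months
Fails on reserves.

Denied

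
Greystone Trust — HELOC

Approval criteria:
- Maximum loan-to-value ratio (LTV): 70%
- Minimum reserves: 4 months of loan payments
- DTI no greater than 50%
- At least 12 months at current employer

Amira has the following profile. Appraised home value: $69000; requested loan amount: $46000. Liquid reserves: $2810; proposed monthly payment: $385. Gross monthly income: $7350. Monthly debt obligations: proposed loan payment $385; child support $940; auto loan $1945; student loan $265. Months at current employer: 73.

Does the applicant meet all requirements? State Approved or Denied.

LTV = 46,000/69,000 = 66.7% ≤ 70%
Reserves: 2,810 ÷ 385 = 7.3 months (meets 4-month minimum)
Total monthly debts = (385 + 940 + 1,945 + 265) = 3,535. DTI = 3,535/7,350 = 48.1% ≤ 50%
Employment 73 ≥ 12 months
All criteria satisfied.

Approved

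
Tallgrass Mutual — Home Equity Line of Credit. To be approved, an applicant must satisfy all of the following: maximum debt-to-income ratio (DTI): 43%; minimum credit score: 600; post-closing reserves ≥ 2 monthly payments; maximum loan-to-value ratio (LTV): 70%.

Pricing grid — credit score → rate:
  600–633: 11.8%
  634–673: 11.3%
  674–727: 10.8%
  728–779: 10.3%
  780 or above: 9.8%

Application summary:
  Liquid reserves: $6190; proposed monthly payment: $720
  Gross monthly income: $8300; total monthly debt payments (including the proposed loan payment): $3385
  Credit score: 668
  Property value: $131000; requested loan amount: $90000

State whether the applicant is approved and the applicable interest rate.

Credit score 668 ≥ 600 (meets minimum)
LTV: 90,000 ÷ 131,000 = 68.7%, within 70% cap
DTI: 3,385 ÷ 8,300 = 40.8%, within the 43% cap
Reserves = 6,190/720 = 8.6 months ≥ 2
All requirements met. Score 668 falls in the 634–673 tier → 11.3%.

Approved at 11.3%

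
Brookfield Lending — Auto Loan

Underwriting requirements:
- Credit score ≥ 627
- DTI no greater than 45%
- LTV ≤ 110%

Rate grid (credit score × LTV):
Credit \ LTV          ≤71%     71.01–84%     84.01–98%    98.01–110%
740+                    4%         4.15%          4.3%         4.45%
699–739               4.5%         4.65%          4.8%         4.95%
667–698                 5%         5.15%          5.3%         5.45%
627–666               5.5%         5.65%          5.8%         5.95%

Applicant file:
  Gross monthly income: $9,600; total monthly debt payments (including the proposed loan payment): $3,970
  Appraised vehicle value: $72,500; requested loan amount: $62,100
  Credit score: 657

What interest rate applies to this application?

Credit score 657 ≥ 627; Debt-to-income = 3,970/9,600 = 41.4% — meets 45% limit
Loan-to-value = 62,100/72,500 = 85.7% — pass (110% max)
Row: 657 falls in 627–666. Column: 85.7% falls in 84.01–98%. Rate = 5.8%.

5.8%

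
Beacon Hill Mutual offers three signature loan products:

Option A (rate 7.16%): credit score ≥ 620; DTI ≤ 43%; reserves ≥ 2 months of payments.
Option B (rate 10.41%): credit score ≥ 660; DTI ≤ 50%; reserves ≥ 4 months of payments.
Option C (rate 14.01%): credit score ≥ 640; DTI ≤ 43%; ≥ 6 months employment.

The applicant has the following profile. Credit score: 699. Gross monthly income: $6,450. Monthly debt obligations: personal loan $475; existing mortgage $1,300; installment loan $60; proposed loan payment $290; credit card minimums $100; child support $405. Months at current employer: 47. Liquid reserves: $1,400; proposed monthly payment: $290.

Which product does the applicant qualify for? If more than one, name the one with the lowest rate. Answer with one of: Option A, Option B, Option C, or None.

Option A

Total debts = (475 + 1,300 + 60 + 290 + 100 + 405) = 2,630; DTI = 2,630/6,450 = 40.8%.
Reserves = 1,400/290 = 4.8 months.
Option A: score 699 ≥ 620; DTI 40.8% ≤ 43%; reserves 4.8 ≥ 2 mo → qualifies.
Option B: score 699 ≥ 660; DTI 40.8% ≤ 50%; reserves 4.8 ≥ 4 mo → qualifies.
Option C: score 699 ≥ 640; DTI 40.8% ≤ 43%; employment 47 ≥ 6 mo → qualifies.
Qualifying: Option A, Option B, Option C. Lowest rate is 7.16% → Option A.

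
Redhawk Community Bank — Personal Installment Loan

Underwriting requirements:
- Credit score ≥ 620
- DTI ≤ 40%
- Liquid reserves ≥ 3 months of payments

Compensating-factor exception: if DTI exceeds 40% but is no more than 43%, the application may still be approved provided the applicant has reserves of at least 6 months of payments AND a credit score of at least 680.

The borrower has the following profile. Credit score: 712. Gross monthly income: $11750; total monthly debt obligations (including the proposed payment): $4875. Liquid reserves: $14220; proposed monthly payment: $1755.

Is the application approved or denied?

Approved

Credit score 712 ≥ 620 (meets base)
DTI: 4,875 ÷ 11,750 = 41.5%, over the 40% base limit.
Liquid reserves cover 14,220/1,755 = 8.1 months — ≥ 3 required
DTI 41.5% is within the 40%–43% exception band; checking compensating factors.
Reserves 8.1 ≥ 6 months; credit score 712 ≥ 680.
Both override conditions satisfied; DTI exception granted.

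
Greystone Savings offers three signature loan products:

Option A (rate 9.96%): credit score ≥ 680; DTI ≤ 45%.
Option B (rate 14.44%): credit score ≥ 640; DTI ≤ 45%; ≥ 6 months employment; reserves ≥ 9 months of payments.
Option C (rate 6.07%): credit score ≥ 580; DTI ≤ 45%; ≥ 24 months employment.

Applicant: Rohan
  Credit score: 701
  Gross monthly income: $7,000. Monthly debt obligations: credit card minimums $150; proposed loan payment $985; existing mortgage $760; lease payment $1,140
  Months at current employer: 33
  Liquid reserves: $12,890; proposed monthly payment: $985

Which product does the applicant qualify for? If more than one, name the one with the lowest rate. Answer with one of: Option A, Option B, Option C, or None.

Total debts = (150 + 985 + 760 + 1,140) = 3,035; DTI = 3,035/7,000 = 43.4%.
Reserves = 12,890/985 = 13.1 months.
Option A: score 701 ≥ 680; DTI 43.4% ≤ 45% → qualifies.
Option B: score 701 ≥ 640; DTI 43.4% ≤ 45%; employment 33 ≥ 6 mo; reserves 13.1 ≥ 9 mo → qualifies.
Option C: score 701 ≥ 580; DTI 43.4% ≤ 45%; employment 33 ≥ 24 mo → qualifies.
Qualifying: Option A, Option B, Option C. Lowest rate is 6.07% → Option C.

Option C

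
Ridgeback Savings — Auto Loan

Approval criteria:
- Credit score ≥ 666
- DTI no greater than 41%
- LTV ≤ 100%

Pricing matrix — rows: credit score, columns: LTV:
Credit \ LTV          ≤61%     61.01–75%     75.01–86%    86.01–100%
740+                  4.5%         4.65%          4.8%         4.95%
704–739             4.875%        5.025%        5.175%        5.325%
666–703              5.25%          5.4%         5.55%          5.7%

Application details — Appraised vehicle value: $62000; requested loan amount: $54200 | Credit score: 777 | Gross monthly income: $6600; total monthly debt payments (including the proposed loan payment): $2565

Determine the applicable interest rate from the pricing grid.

Credit score 777 ≥ 666; DTI: 2,565 ÷ 6,600 = 38.9%, within the 41% cap
Loan-to-value = 54,200/62,000 = 87.4% — pass (100% max)
Row: 777 falls in 740+. Column: 87.4% falls in 86.01–100%. Rate = 4.95%.

4.95%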